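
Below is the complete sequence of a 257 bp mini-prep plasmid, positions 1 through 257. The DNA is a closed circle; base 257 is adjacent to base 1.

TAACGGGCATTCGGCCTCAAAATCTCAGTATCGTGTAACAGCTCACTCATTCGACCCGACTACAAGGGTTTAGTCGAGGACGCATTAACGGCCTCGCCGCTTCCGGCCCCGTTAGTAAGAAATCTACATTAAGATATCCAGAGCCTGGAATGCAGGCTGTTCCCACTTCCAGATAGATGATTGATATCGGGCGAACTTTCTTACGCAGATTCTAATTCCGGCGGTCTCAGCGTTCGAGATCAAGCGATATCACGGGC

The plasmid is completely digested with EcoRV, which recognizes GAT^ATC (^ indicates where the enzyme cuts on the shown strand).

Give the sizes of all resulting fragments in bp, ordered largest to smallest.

144, 63, 50 bp

EcoRV sites (GATATC) start at positions 133, 183, 246.
EcoRV cuts after base 3 of each site, so after positions 135, 185, 248.
Circular molecule, 3 cuts → 3 fragments:
  136–185 → 50 bp
  186–248 → 63 bp
  249–257 then 1–135 → 9 + 135 = 144 bp
Sorted largest to smallest: 144, 63, 50 bp.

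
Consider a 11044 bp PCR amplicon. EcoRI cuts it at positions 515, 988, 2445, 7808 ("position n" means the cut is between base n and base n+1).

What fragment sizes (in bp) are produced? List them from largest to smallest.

5363, 3236, 1457, 515, 473 bp

Linear molecule, 4 cuts → 5 fragments:
  515 − 0 = 515 bp
  988 − 515 = 473 bp
  2445 − 988 = 1457 bp
  7808 − 2445 = 5363 bp
  11044 − 7808 = 3236 bp
Sorted largest to smallest: 5363, 3236, 1457, 515, 473 bp.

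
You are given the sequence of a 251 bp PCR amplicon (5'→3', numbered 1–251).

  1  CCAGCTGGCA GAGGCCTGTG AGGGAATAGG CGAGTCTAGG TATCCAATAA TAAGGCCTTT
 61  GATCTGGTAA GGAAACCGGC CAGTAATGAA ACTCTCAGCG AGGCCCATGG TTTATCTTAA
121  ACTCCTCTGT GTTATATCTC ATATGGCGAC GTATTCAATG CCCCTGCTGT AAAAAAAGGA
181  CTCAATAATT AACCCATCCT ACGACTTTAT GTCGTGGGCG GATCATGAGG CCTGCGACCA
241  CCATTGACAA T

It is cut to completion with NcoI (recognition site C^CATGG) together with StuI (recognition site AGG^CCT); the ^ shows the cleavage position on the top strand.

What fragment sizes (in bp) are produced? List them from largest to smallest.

125, 50, 41, 21, 14 bp

The NcoI site (CCATGG) starts at position 105.
NcoI cuts after the first base of each site, so after position 105.
StuI sites (AGGCCT) start at positions 12, 53, 228.
StuI cuts after base 3 of each site, so after positions 14, 55, 230.
Combined cut positions: 14, 55, 105, 230.
Linear molecule, 4 cuts → 5 fragments:
  1–14 → 14 bp
  15–55 → 41 bp
  56–105 → 50 bp
  106–230 → 125 bp
  231–251 → 21 bp
Sorted largest to smallest: 125, 50, 41, 21, 14 bp.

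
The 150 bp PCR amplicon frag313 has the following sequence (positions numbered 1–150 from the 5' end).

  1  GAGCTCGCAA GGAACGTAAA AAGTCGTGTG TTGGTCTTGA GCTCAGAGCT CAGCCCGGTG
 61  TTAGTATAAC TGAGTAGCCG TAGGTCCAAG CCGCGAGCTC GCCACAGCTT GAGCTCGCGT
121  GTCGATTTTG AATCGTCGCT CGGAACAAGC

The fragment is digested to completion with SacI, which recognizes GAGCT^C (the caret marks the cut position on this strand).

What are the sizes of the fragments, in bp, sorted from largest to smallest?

49, 38, 35, 16, 7, 5 bp

SacI sites (GAGCTC) start at positions 1, 39, 46, 95, 111.
SacI cuts after base 5 of each site (before the last base), so after positions 5, 43, 50, 99, 115.
Linear molecule, 5 cuts → 6 fragments:
  1–5 → 5 bp
  6–43 → 38 bp
  44–50 → 7 bp
  51–99 → 49 bp
  100–115 → 16 bp
  116–150 → 35 bp
Sorted largest to smallest: 49, 38, 35, 16, 7, 5 bp.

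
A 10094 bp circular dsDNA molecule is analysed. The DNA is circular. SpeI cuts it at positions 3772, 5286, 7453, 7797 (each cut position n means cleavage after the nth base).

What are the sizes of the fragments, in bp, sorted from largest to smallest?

Circular molecule, 4 cuts → 4 fragments:
  5286 − 3772 = 1514 bp
  7453 − 5286 = 2167 bp
  7797 − 7453 = 344 bp
  wrap: 10094 − 7797 + 3772 = 6069 bp
Sorted largest to smallest: 6069, 2167, 1514, 344 bp.

6069, 2167, 1514, 344 bp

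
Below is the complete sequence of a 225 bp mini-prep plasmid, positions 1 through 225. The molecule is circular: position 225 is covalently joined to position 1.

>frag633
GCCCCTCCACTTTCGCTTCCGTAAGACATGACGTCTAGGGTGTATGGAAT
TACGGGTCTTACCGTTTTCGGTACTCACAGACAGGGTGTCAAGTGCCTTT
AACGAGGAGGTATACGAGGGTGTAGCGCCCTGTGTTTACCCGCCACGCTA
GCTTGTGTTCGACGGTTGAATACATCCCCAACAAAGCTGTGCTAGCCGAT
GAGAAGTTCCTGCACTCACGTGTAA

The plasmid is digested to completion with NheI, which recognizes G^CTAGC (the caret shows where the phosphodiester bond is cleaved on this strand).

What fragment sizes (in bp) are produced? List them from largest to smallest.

181, 44 bp

NheI sites (GCTAGC) start at positions 147, 191.
NheI cuts after the first base of each site, so after positions 147, 191.
Circular molecule, 2 cuts → 2 fragments:
  148–191 → 44 bp
  192–225 then 1–147 → 34 + 147 = 181 bp
Sorted largest to smallest: 181, 44 bp.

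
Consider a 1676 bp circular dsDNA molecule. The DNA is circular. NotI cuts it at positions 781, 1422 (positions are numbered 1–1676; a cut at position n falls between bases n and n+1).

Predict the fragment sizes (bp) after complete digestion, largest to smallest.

Circular molecule, 2 cuts → 2 fragments:
  1422 − 781 = 641 bp
  wrap: 1676 − 1422 + 781 = 1035 bp
Sorted largest to smallest: 1035, 641 bp.

1035, 641 bp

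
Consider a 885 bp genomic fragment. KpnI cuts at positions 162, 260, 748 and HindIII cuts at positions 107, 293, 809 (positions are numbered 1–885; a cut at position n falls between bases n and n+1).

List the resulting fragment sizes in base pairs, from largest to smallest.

455, 107, 98, 76, 61, 55, 33 bp

Combined cut positions (sorted): 107, 162, 260, 293, 748, 809.
Linear molecule, 6 cuts → 7 fragments:
  107 − 0 = 107 bp
  162 − 107 = 55 bp
  260 − 162 = 98 bp
  293 − 260 = 33 bp
  748 − 293 = 455 bp
  809 − 748 = 61 bp
  885 − 809 = 76 bp
Sorted largest to smallest: 455, 107, 98, 76, 61, 55, 33 bp.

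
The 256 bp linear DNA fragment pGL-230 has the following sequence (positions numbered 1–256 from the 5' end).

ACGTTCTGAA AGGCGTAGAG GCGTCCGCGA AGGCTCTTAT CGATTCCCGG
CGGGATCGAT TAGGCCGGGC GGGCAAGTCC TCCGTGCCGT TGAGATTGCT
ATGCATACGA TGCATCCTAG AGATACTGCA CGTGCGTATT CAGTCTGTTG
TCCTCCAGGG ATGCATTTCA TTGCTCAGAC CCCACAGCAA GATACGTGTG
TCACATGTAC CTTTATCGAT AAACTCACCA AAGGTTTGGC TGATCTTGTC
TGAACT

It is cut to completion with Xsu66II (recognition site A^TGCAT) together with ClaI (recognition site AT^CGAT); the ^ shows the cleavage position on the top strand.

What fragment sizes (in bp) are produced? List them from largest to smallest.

55, 51, 45, 40, 40, 16, 9 bp

Xsu66II sites (ATGCAT) start at positions 101, 110, 161.
Xsu66II cuts after the first base of each site, so after positions 101, 110, 161.
ClaI sites (ATCGAT) start at positions 39, 55, 215.
ClaI cuts after base 2 of each site, so after positions 40, 56, 216.
Combined cut positions: 40, 56, 101, 110, 161, 216.
Linear molecule, 6 cuts → 7 fragments:
  1–40 → 40 bp
  41–56 → 16 bp
  57–101 → 45 bp
  102–110 → 9 bp
  111–161 → 51 bp
  162–216 → 55 bp
  217–256 → 40 bp
Sorted largest to smallest: 55, 51, 45, 40, 40, 16, 9 bp.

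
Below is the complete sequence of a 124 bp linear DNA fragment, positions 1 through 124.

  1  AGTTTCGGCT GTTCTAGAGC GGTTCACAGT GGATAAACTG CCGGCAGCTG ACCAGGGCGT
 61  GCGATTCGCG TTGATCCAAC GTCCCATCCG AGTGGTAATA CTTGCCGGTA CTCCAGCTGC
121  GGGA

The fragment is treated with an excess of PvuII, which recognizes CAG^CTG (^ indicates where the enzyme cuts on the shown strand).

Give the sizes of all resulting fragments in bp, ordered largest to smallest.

PvuII sites (CAGCTG) start at positions 45, 114.
PvuII cuts after base 3 of each site, so after positions 47, 116.
Linear molecule, 2 cuts → 3 fragments:
  1–47 → 47 bp
  48–116 → 69 bp
  117–124 → 8 bp
Sorted largest to smallest: 69, 47, 8 bp.

69, 47, 8 bp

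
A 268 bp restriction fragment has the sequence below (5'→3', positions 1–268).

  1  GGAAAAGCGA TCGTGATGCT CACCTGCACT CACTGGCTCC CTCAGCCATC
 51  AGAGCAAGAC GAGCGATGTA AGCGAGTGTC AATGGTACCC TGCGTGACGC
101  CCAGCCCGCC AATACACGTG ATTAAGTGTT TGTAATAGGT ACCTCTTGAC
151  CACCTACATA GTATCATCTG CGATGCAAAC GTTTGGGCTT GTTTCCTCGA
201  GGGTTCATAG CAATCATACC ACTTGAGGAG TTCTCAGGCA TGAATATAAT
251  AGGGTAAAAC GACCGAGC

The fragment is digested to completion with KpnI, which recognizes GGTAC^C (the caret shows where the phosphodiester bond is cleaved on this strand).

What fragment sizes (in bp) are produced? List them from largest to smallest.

KpnI sites (GGTACC) start at positions 84, 138.
KpnI cuts after base 5 of each site (before the last base), so after positions 88, 142.
Linear molecule, 2 cuts → 3 fragments:
  1–88 → 88 bp
  89–142 → 54 bp
  143–268 → 126 bp
Sorted largest to smallest: 126, 88, 54 bp.

126, 88, 54 bp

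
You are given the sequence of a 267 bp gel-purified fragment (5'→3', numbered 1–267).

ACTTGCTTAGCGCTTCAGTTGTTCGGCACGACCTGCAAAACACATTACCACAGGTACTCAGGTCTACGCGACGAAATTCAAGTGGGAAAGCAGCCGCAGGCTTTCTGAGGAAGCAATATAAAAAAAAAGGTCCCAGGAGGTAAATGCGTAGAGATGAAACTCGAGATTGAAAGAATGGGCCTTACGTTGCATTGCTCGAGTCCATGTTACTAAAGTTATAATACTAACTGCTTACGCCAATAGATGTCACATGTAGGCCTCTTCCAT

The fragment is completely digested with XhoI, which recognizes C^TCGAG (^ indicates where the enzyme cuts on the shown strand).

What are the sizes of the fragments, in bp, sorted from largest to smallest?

XhoI sites (CTCGAG) start at positions 160, 195.
XhoI cuts after the first base of each site, so after positions 160, 195.
Linear molecule, 2 cuts → 3 fragments:
  1–160 → 160 bp
  161–195 → 35 bp
  196–267 → 72 bp
Sorted largest to smallest: 160, 72, 35 bp.

160, 72, 35 bp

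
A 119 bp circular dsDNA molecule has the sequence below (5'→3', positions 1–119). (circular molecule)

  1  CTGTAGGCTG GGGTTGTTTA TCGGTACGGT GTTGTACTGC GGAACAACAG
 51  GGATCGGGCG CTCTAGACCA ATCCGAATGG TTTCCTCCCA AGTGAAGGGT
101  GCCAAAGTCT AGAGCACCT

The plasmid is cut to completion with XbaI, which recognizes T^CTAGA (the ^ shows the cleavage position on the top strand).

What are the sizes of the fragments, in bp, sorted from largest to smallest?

73, 46 bp

XbaI sites (TCTAGA) start at positions 62, 108.
XbaI cuts after the first base of each site, so after positions 62, 108.
Circular molecule, 2 cuts → 2 fragments:
  63–108 → 46 bp
  109–119 then 1–62 → 11 + 62 = 73 bp
Sorted largest to smallest: 73, 46 bp.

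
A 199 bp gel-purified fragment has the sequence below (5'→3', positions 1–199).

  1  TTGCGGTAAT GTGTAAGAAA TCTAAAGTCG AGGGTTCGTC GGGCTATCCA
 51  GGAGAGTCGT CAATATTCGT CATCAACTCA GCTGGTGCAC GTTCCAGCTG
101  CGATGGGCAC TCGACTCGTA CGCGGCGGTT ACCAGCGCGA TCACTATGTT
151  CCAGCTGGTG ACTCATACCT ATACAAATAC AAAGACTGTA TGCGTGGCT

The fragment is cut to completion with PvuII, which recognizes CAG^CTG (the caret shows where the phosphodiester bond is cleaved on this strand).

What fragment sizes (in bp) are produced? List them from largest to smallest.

PvuII sites (CAGCTG) start at positions 79, 95, 152.
PvuII cuts after base 3 of each site, so after positions 81, 97, 154.
Linear molecule, 3 cuts → 4 fragments:
  1–81 → 81 bp
  82–97 → 16 bp
  98–154 → 57 bp
  155–199 → 45 bp
Sorted largest to smallest: 81, 57, 45, 16 bp.

81, 57, 45, 16 bp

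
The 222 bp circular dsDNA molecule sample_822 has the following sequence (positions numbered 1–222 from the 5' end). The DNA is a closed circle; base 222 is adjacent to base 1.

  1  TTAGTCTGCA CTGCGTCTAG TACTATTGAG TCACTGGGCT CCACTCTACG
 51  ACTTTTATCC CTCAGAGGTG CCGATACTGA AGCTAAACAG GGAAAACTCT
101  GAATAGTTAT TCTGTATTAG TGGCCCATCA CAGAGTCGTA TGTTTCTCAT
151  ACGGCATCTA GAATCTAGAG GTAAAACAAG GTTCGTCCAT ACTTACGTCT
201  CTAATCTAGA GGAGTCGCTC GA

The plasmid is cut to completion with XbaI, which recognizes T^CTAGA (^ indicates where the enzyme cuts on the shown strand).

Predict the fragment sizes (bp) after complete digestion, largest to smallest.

174, 41, 7 bp

XbaI sites (TCTAGA) start at positions 157, 164, 205.
XbaI cuts after the first base of each site, so after positions 157, 164, 205.
Circular molecule, 3 cuts → 3 fragments:
  158–164 → 7 bp
  165–205 → 41 bp
  206–222 then 1–157 → 17 + 157 = 174 bp
Sorted largest to smallest: 174, 41, 7 bp.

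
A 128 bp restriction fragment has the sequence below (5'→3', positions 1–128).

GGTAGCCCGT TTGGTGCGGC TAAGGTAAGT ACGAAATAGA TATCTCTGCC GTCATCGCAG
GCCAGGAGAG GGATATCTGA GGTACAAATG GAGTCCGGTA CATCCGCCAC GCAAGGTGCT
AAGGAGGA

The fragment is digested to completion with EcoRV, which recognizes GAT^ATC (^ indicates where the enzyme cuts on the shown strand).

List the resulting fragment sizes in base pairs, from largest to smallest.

EcoRV sites (GATATC) start at positions 39, 72.
EcoRV cuts after base 3 of each site, so after positions 41, 74.
Linear molecule, 2 cuts → 3 fragments:
  1–41 → 41 bp
  42–74 → 33 bp
  75–128 → 54 bp
Sorted largest to smallest: 54, 41, 33 bp.

54, 41, 33 bp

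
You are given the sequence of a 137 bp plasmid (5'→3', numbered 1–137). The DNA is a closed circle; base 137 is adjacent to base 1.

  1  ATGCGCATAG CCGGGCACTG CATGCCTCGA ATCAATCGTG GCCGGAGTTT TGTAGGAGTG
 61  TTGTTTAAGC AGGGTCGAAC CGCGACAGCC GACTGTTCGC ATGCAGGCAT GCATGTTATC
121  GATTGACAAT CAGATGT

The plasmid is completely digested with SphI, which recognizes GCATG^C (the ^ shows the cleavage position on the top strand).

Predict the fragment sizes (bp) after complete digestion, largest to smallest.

SphI sites (GCATGC) start at positions 20, 99, 107.
SphI cuts after base 5 of each site (before the last base), so after positions 24, 103, 111.
Circular molecule, 3 cuts → 3 fragments:
  25–103 → 79 bp
  104–111 → 8 bp
  112–137 then 1–24 → 26 + 24 = 50 bp
Sorted largest to smallest: 79, 50, 8 bp.

79, 50, 8 bp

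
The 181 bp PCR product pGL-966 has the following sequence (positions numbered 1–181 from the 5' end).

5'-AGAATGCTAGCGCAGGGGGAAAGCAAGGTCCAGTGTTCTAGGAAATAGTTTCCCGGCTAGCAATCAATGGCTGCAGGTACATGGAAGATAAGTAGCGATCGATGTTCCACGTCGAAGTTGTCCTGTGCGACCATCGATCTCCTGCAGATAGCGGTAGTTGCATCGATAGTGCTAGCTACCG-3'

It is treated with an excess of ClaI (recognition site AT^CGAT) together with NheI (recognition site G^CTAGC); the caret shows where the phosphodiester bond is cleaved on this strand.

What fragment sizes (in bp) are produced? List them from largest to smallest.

50, 43, 35, 29, 10, 8, 6 bp

ClaI sites (ATCGAT) start at positions 98, 133, 162.
ClaI cuts after base 2 of each site, so after positions 99, 134, 163.
NheI sites (GCTAGC) start at positions 6, 56, 171.
NheI cuts after the first base of each site, so after positions 6, 56, 171.
Combined cut positions: 6, 56, 99, 134, 163, 171.
Linear molecule, 6 cuts → 7 fragments:
  1–6 → 6 bp
  7–56 → 50 bp
  57–99 → 43 bp
  100–134 → 35 bp
  135–163 → 29 bp
  164–171 → 8 bp
  172–181 → 10 bp
Sorted largest to smallest: 50, 43, 35, 29, 10, 8, 6 bp.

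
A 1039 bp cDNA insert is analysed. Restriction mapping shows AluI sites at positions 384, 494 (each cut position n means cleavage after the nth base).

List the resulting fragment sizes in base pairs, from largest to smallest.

545, 384, 110 bp

Linear molecule, 2 cuts → 3 fragments:
  384 − 0 = 384 bp
  494 − 384 = 110 bp
  1039 − 494 = 545 bp
Sorted largest to smallest: 545, 384, 110 bp.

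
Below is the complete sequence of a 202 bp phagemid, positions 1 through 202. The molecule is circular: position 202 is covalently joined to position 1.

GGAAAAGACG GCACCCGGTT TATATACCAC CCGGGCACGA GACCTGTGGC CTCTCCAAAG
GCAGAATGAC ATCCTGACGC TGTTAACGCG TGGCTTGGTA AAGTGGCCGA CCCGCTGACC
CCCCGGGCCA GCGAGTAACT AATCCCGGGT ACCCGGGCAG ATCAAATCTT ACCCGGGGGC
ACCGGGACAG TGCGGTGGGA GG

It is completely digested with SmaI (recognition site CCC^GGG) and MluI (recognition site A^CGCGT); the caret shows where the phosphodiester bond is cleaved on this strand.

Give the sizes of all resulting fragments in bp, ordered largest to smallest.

SmaI sites (CCCGGG) start at positions 30, 122, 144, 152, 172.
SmaI cuts after base 3 of each site, so after positions 32, 124, 146, 154, 174.
The MluI site (ACGCGT) starts at position 86.
MluI cuts after the first base of each site, so after position 86.
Combined cut positions: 32, 86, 124, 146, 154, 174.
Circular molecule, 6 cuts → 6 fragments:
  33–86 → 54 bp
  87–124 → 38 bp
  125–146 → 22 bp
  147–154 → 8 bp
  155–174 → 20 bp
  175–202 then 1–32 → 28 + 32 = 60 bp
Sorted largest to smallest: 60, 54, 38, 22, 20, 8 bp.

60, 54, 38, 22, 20, 8 bp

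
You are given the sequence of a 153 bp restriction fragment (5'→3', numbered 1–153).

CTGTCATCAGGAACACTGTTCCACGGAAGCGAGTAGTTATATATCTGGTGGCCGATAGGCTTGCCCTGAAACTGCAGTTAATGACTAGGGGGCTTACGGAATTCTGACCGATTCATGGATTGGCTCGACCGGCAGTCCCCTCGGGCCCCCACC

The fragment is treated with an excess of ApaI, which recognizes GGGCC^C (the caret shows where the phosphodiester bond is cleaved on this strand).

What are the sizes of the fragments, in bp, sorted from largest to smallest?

The ApaI site (GGGCCC) starts at position 143.
ApaI cuts after base 5 of each site (before the last base), so after position 147.
Linear molecule, 1 cut → 2 fragments:
  1–147 → 147 bp
  148–153 → 6 bp
Sorted largest to smallest: 147, 6 bp.

147, 6 bp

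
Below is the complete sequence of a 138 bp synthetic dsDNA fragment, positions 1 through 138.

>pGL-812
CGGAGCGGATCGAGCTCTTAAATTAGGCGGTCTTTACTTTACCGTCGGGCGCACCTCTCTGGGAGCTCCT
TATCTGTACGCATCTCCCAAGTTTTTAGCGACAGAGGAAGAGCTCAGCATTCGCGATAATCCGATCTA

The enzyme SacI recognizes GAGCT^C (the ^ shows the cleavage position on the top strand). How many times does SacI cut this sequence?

3

GAGCTC occurs starting at positions 12, 63, 110.
SacI cuts at 3 sites.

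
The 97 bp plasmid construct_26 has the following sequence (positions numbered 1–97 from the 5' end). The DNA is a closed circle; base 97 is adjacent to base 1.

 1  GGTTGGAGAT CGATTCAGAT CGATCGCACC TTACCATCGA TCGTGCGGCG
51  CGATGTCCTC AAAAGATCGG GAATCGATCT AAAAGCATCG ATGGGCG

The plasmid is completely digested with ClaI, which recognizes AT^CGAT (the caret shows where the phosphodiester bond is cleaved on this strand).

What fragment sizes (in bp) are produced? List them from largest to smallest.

ClaI sites (ATCGAT) start at positions 9, 19, 36, 73, 87.
ClaI cuts after base 2 of each site, so after positions 10, 20, 37, 74, 88.
Circular molecule, 5 cuts → 5 fragments:
  11–20 → 10 bp
  21–37 → 17 bp
  38–74 → 37 bp
  75–88 → 14 bp
  89–97 then 1–10 → 9 + 10 = 19 bp
Sorted largest to smallest: 37, 19, 17, 14, 10 bp.

37, 19, 17, 14, 10 bp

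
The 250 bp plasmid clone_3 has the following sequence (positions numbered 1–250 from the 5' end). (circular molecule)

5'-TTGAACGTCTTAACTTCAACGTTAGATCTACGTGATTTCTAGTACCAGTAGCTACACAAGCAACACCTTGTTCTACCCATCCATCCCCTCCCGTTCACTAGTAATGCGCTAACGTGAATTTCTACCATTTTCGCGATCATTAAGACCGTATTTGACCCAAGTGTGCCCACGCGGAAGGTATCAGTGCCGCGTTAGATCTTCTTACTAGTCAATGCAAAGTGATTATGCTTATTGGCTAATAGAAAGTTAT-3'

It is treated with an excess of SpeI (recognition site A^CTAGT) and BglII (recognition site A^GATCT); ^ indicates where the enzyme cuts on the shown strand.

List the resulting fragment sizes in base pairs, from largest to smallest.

97, 73, 70, 10 bp

SpeI sites (ACTAGT) start at positions 97, 204.
SpeI cuts after the first base of each site, so after positions 97, 204.
BglII sites (AGATCT) start at positions 24, 194.
BglII cuts after the first base of each site, so after positions 24, 194.
Combined cut positions: 24, 97, 194, 204.
Circular molecule, 4 cuts → 4 fragments:
  25–97 → 73 bp
  98–194 → 97 bp
  195–204 → 10 bp
  205–250 then 1–24 → 46 + 24 = 70 bp
Sorted largest to smallest: 97, 73, 70, 10 bp.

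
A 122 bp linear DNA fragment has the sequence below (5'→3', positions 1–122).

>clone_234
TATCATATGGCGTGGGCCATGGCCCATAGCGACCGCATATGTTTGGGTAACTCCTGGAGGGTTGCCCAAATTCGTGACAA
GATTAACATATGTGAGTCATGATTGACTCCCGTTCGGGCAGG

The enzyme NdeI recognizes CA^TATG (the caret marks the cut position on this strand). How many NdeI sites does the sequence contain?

CATATG occurs starting at positions 4, 36, 87.
NdeI cuts at 3 sites.

3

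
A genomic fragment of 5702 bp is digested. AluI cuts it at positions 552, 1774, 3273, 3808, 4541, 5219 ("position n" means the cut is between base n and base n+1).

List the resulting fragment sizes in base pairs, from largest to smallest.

Linear molecule, 6 cuts → 7 fragments:
  552 − 0 = 552 bp
  1774 − 552 = 1222 bp
  3273 − 1774 = 1499 bp
  3808 − 3273 = 535 bp
  4541 − 3808 = 733 bp
  5219 − 4541 = 678 bp
  5702 − 5219 = 483 bp
Sorted largest to smallest: 1499, 1222, 733, 678, 552, 535, 483 bp.

1499, 1222, 733, 678, 552, 535, 483 bp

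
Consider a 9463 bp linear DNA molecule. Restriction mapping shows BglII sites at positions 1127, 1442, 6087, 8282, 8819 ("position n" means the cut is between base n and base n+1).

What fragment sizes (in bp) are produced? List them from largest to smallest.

Linear molecule, 5 cuts → 6 fragments:
  1127 − 0 = 1127 bp
  1442 − 1127 = 315 bp
  6087 − 1442 = 4645 bp
  8282 − 6087 = 2195 bp
  8819 − 8282 = 537 bp
  9463 − 8819 = 644 bp
Sorted largest to smallest: 4645, 2195, 1127, 644, 537, 315 bp.

4645, 2195, 1127, 644, 537, 315 bp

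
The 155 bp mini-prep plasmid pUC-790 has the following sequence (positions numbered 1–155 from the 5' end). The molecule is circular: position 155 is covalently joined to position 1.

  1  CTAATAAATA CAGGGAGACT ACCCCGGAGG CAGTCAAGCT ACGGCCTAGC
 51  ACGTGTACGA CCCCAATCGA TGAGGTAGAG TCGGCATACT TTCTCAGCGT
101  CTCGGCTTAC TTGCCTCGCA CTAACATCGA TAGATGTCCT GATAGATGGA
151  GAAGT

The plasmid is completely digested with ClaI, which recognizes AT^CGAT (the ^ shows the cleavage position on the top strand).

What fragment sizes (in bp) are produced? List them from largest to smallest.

95, 60 bp

ClaI sites (ATCGAT) start at positions 66, 126.
ClaI cuts after base 2 of each site, so after positions 67, 127.
Circular molecule, 2 cuts → 2 fragments:
  68–127 → 60 bp
  128–155 then 1–67 → 28 + 67 = 95 bp
Sorted largest to smallest: 95, 60 bp.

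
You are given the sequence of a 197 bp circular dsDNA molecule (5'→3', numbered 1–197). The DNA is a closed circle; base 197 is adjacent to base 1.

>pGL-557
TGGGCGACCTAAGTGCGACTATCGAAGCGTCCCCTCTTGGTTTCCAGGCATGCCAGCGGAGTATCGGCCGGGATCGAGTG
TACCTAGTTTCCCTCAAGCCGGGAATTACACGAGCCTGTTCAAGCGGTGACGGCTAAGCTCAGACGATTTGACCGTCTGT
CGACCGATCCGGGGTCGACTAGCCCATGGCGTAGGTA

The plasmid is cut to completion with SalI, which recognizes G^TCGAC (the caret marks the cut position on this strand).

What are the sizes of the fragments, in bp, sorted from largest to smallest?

SalI sites (GTCGAC) start at positions 159, 174.
SalI cuts after the first base of each site, so after positions 159, 174.
Circular molecule, 2 cuts → 2 fragments:
  160–174 → 15 bp
  175–197 then 1–159 → 23 + 159 = 182 bp
Sorted largest to smallest: 182, 15 bp.

182, 15 bp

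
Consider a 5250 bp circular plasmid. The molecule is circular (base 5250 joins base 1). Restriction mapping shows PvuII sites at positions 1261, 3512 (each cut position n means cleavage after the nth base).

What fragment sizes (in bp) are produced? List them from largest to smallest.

Circular molecule, 2 cuts → 2 fragments:
  3512 − 1261 = 2251 bp
  wrap: 5250 − 3512 + 1261 = 2999 bp
Sorted largest to smallest: 2999, 2251 bp.

2999, 2251 bp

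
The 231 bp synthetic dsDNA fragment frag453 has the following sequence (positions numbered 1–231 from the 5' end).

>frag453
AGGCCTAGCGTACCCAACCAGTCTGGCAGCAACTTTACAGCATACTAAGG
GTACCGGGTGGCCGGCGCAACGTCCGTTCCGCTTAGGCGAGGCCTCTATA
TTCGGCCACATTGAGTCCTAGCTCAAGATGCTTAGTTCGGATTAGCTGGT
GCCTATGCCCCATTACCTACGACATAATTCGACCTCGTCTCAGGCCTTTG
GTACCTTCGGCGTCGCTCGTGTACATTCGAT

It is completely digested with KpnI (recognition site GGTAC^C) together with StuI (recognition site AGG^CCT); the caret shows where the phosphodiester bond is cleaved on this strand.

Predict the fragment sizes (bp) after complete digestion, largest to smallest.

102, 51, 38, 27, 10, 3 bp

KpnI sites (GGTACC) start at positions 50, 200.
KpnI cuts after base 5 of each site (before the last base), so after positions 54, 204.
StuI sites (AGGCCT) start at positions 1, 90, 192.
StuI cuts after base 3 of each site, so after positions 3, 92, 194.
Combined cut positions: 3, 54, 92, 194, 204.
Linear molecule, 5 cuts → 6 fragments:
  1–3 → 3 bp
  4–54 → 51 bp
  55–92 → 38 bp
  93–194 → 102 bp
  195–204 → 10 bp
  205–231 → 27 bp
Sorted largest to smallest: 102, 51, 38, 27, 10, 3 bp.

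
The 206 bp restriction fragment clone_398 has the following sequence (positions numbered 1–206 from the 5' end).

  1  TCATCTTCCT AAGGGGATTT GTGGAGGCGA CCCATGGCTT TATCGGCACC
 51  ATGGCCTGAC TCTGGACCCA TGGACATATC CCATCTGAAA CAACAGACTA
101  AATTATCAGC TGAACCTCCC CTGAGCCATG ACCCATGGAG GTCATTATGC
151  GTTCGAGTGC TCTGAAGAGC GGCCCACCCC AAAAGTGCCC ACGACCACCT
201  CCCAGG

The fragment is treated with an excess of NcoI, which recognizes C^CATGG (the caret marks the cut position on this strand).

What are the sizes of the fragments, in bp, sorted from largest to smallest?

NcoI sites (CCATGG) start at positions 32, 49, 68, 133.
NcoI cuts after the first base of each site, so after positions 32, 49, 68, 133.
Linear molecule, 4 cuts → 5 fragments:
  1–32 → 32 bp
  33–49 → 17 bp
  50–68 → 19 bp
  69–133 → 65 bp
  134–206 → 73 bp
Sorted largest to smallest: 73, 65, 32, 19, 17 bp.

73, 65, 32, 19, 17 bp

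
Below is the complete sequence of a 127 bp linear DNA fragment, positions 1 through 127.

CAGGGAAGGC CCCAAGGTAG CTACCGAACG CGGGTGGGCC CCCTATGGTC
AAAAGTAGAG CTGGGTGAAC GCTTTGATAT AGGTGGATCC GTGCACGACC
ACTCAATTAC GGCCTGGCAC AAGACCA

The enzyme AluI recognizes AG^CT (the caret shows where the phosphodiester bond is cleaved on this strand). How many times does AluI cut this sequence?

AGCT occurs starting at positions 19, 59.
AluI cuts at 2 sites.

2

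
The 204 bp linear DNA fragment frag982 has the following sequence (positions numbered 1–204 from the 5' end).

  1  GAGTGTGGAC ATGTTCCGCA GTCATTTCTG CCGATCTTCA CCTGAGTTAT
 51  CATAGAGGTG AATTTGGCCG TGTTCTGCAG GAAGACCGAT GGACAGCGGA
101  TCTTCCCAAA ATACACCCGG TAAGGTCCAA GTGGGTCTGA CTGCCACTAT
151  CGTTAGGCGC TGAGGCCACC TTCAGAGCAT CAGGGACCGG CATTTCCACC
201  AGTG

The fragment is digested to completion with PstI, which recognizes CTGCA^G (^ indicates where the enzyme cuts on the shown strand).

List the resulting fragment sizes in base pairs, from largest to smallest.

125, 79 bp

The PstI site (CTGCAG) starts at position 75.
PstI cuts after base 5 of each site (before the last base), so after position 79.
Linear molecule, 1 cut → 2 fragments:
  1–79 → 79 bp
  80–204 → 125 bp
Sorted largest to smallest: 125, 79 bp.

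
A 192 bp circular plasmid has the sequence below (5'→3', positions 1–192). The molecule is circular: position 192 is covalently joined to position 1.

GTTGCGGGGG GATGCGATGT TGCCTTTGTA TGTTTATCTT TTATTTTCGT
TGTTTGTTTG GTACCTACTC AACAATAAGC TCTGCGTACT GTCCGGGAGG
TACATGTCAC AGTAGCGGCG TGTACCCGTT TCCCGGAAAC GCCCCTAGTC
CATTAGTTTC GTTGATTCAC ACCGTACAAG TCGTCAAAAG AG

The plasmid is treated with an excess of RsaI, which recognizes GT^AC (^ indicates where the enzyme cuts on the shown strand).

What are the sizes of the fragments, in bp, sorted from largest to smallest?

79, 52, 25, 22, 14 bp

RsaI sites (GTAC) start at positions 61, 86, 100, 122, 174.
RsaI cuts after base 2 of each site, so after positions 62, 87, 101, 123, 175.
Circular molecule, 5 cuts → 5 fragments:
  63–87 → 25 bp
  88–101 → 14 bp
  102–123 → 22 bp
  124–175 → 52 bp
  176–192 then 1–62 → 17 + 62 = 79 bp
Sorted largest to smallest: 79, 52, 25, 22, 14 bp.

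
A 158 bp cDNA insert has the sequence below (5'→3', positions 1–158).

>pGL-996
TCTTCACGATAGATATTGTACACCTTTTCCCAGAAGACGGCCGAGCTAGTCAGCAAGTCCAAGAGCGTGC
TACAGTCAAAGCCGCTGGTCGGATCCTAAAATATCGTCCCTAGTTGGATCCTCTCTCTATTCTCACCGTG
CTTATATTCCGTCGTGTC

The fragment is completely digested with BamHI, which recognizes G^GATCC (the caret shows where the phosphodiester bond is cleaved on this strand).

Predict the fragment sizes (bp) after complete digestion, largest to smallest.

BamHI sites (GGATCC) start at positions 91, 116.
BamHI cuts after the first base of each site, so after positions 91, 116.
Linear molecule, 2 cuts → 3 fragments:
  1–91 → 91 bp
  92–116 → 25 bp
  117–158 → 42 bp
Sorted largest to smallest: 91, 42, 25 bp.

91, 42, 25 bp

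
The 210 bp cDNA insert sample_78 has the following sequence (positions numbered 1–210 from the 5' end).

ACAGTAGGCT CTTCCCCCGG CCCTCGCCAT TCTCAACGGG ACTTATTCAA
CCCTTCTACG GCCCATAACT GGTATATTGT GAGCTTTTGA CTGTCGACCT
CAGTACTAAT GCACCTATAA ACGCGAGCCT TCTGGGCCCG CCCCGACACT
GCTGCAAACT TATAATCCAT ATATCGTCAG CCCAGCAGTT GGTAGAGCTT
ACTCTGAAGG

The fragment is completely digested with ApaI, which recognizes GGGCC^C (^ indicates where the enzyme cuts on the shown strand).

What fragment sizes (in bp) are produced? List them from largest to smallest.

138, 72 bp

The ApaI site (GGGCCC) starts at position 134.
ApaI cuts after base 5 of each site (before the last base), so after position 138.
Linear molecule, 1 cut → 2 fragments:
  1–138 → 138 bp
  139–210 → 72 bp
Sorted largest to smallest: 138, 72 bp.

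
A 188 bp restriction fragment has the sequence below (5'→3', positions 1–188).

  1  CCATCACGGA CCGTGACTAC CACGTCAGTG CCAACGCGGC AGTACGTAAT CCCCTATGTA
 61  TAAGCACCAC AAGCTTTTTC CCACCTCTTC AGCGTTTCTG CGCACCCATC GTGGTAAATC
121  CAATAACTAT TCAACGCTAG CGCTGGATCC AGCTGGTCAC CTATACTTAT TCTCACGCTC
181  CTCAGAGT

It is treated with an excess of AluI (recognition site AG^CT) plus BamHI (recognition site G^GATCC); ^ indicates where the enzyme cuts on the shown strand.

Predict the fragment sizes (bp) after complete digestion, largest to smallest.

73, 72, 36, 7 bp

AluI sites (AGCT) start at positions 72, 151.
AluI cuts after base 2 of each site, so after positions 73, 152.
The BamHI site (GGATCC) starts at position 145.
BamHI cuts after the first base of each site, so after position 145.
Combined cut positions: 73, 145, 152.
Linear molecule, 3 cuts → 4 fragments:
  1–73 → 73 bp
  74–145 → 72 bp
  146–152 → 7 bp
  153–188 → 36 bp
Sorted largest to smallest: 73, 72, 36, 7 bp.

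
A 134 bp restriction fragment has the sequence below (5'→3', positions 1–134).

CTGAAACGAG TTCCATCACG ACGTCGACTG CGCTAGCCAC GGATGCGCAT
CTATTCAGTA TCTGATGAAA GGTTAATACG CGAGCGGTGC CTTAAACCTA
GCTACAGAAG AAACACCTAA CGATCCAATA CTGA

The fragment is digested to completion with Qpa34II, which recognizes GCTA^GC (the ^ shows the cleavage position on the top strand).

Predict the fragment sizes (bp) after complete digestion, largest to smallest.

99, 35 bp

The Qpa34II site (GCTAGC) starts at position 32.
Qpa34II cuts after base 4 of each site, so after position 35.
Linear molecule, 1 cut → 2 fragments:
  1–35 → 35 bp
  36–134 → 99 bp
Sorted largest to smallest: 99, 35 bp.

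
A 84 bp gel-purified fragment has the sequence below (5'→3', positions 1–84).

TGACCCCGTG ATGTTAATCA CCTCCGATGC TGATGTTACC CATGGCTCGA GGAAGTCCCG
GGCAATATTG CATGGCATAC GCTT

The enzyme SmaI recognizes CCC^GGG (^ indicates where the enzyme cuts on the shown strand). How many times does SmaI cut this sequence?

CCCGGG occurs starting at position 57.
SmaI cuts at 1 site.

1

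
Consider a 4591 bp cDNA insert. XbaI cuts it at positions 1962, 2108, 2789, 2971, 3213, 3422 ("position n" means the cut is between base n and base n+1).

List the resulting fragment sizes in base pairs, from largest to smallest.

Linear molecule, 6 cuts → 7 fragments:
  1962 − 0 = 1962 bp
  2108 − 1962 = 146 bp
  2789 − 2108 = 681 bp
  2971 − 2789 = 182 bp
  3213 − 2971 = 242 bp
  3422 − 3213 = 209 bp
  4591 − 3422 = 1169 bp
Sorted largest to smallest: 1962, 1169, 681, 242, 209, 182, 146 bp.

1962, 1169, 681, 242, 209, 182, 146 bp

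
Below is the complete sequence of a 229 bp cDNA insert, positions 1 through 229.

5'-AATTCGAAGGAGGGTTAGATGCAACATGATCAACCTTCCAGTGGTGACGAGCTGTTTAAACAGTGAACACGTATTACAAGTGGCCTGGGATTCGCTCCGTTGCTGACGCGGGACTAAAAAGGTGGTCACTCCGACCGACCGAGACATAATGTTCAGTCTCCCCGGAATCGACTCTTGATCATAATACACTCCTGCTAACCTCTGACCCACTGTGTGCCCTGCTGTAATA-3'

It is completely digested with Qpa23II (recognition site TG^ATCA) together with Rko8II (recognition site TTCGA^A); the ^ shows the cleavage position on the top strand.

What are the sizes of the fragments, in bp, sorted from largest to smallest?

Qpa23II sites (TGATCA) start at positions 27, 176.
Qpa23II cuts after base 2 of each site, so after positions 28, 177.
The Rko8II site (TTCGAA) starts at position 3.
Rko8II cuts after base 5 of each site (before the last base), so after position 7.
Combined cut positions: 7, 28, 177.
Linear molecule, 3 cuts → 4 fragments:
  1–7 → 7 bp
  8–28 → 21 bp
  29–177 → 149 bp
  178–229 → 52 bp
Sorted largest to smallest: 149, 52, 21, 7 bp.

149, 52, 21, 7 bp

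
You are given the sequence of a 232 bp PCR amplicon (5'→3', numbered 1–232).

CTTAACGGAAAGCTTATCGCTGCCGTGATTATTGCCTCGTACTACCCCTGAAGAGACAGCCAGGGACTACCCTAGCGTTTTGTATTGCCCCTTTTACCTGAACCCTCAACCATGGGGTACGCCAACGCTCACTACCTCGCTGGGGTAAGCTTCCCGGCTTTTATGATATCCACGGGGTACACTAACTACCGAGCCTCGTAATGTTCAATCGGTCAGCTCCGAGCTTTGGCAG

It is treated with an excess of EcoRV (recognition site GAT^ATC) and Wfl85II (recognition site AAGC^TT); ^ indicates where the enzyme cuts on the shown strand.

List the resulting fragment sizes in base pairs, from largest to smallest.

137, 65, 17, 13 bp

The EcoRV site (GATATC) starts at position 165.
EcoRV cuts after base 3 of each site, so after position 167.
Wfl85II sites (AAGCTT) start at positions 10, 147.
Wfl85II cuts after base 4 of each site, so after positions 13, 150.
Combined cut positions: 13, 150, 167.
Linear molecule, 3 cuts → 4 fragments:
  1–13 → 13 bp
  14–150 → 137 bp
  151–167 → 17 bp
  168–232 → 65 bp
Sorted largest to smallest: 137, 65, 17, 13 bp.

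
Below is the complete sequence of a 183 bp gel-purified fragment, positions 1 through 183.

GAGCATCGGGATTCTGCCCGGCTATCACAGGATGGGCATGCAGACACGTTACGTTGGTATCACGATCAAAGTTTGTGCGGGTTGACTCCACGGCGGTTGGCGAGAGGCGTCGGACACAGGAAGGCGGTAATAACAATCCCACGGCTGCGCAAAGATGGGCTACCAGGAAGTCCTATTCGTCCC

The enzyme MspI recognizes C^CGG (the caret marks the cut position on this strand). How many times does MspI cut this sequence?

1

CCGG occurs starting at position 18.
MspI cuts at 1 site.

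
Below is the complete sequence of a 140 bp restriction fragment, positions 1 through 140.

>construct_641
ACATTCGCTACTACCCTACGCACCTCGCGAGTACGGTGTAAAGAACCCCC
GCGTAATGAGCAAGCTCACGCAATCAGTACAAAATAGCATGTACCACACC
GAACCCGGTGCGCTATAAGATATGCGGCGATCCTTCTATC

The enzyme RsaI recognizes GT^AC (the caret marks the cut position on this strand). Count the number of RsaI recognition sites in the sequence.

3

GTAC occurs starting at positions 31, 77, 91.
RsaI cuts at 3 sites.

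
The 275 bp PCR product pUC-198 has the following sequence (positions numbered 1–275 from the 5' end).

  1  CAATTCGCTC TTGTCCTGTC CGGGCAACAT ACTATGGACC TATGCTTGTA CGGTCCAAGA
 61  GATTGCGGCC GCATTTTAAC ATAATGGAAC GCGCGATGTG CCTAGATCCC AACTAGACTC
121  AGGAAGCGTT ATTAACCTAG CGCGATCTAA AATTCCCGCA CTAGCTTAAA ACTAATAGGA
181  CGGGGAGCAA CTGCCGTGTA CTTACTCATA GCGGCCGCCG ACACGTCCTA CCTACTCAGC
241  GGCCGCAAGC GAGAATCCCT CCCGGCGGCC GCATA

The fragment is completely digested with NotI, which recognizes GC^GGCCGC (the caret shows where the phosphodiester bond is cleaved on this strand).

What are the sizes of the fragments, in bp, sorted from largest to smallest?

146, 66, 28, 26, 9 bp

NotI sites (GCGGCCGC) start at positions 65, 211, 239, 265.
NotI cuts after base 2 of each site, so after positions 66, 212, 240, 266.
Linear molecule, 4 cuts → 5 fragments:
  1–66 → 66 bp
  67–212 → 146 bp
  213–240 → 28 bp
  241–266 → 26 bp
  267–275 → 9 bp
Sorted largest to smallest: 146, 66, 28, 26, 9 bp.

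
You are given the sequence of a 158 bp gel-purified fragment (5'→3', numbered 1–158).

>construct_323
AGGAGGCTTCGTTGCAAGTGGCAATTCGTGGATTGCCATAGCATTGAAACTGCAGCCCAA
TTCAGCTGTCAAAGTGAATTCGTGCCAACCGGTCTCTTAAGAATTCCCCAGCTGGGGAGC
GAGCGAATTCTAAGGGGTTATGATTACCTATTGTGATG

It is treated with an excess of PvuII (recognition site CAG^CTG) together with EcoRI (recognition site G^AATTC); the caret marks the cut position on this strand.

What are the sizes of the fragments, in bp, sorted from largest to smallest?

PvuII sites (CAGCTG) start at positions 63, 109.
PvuII cuts after base 3 of each site, so after positions 65, 111.
EcoRI sites (GAATTC) start at positions 76, 101, 125.
EcoRI cuts after the first base of each site, so after positions 76, 101, 125.
Combined cut positions: 65, 76, 101, 111, 125.
Linear molecule, 5 cuts → 6 fragments:
  1–65 → 65 bp
  66–76 → 11 bp
  77–101 → 25 bp
  102–111 → 10 bp
  112–125 → 14 bp
  126–158 → 33 bp
Sorted largest to smallest: 65, 33, 25, 14, 11, 10 bp.

65, 33, 25, 14, 11, 10 bp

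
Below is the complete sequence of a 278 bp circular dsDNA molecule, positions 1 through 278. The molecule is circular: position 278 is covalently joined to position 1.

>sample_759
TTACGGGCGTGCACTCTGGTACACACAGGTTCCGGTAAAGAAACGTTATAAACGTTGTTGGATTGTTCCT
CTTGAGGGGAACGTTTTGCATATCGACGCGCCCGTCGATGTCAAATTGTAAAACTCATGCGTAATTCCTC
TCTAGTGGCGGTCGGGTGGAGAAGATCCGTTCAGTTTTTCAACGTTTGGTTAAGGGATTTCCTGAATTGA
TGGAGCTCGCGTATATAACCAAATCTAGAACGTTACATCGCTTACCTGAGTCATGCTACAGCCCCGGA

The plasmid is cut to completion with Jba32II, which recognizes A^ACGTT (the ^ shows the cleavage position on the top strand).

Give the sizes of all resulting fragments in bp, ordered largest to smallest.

101, 81, 58, 29, 9 bp

Jba32II sites (AACGTT) start at positions 42, 51, 80, 181, 239.
Jba32II cuts after the first base of each site, so after positions 42, 51, 80, 181, 239.
Circular molecule, 5 cuts → 5 fragments:
  43–51 → 9 bp
  52–80 → 29 bp
  81–181 → 101 bp
  182–239 → 58 bp
  240–278 then 1–42 → 39 + 42 = 81 bp
Sorted largest to smallest: 101, 81, 58, 29, 9 bp.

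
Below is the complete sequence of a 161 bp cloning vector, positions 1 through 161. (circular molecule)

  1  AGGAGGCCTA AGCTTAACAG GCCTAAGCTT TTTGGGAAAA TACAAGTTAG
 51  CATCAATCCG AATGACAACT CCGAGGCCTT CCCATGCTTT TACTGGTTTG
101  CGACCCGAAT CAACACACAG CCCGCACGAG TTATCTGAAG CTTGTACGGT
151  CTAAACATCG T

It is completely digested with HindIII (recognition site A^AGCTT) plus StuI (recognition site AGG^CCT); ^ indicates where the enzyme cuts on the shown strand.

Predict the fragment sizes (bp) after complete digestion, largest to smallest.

62, 51, 29, 11, 4, 4 bp

HindIII sites (AAGCTT) start at positions 10, 25, 138.
HindIII cuts after the first base of each site, so after positions 10, 25, 138.
StuI sites (AGGCCT) start at positions 4, 19, 74.
StuI cuts after base 3 of each site, so after positions 6, 21, 76.
Combined cut positions: 6, 10, 21, 25, 76, 138.
Circular molecule, 6 cuts → 6 fragments:
  7–10 → 4 bp
  11–21 → 11 bp
  22–25 → 4 bp
  26–76 → 51 bp
  77–138 → 62 bp
  139–161 then 1–6 → 23 + 6 = 29 bp
Sorted largest to smallest: 62, 51, 29, 11, 4, 4 bp.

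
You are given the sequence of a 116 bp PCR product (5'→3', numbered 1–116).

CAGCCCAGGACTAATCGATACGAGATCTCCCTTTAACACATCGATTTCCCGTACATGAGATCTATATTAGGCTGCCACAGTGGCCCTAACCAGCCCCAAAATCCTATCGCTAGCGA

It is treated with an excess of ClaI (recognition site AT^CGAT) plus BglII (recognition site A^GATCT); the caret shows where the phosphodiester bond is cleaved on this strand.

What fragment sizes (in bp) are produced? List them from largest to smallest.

58, 18, 17, 15, 8 bp

ClaI sites (ATCGAT) start at positions 14, 40.
ClaI cuts after base 2 of each site, so after positions 15, 41.
BglII sites (AGATCT) start at positions 23, 58.
BglII cuts after the first base of each site, so after positions 23, 58.
Combined cut positions: 15, 23, 41, 58.
Linear molecule, 4 cuts → 5 fragments:
  1–15 → 15 bp
  16–23 → 8 bp
  24–41 → 18 bp
  42–58 → 17 bp
  59–116 → 58 bp
Sorted largest to smallest: 58, 18, 17, 15, 8 bp.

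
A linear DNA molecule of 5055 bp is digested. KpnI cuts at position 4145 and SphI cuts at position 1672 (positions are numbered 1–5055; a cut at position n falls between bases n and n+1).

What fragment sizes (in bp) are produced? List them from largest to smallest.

Combined cut positions (sorted): 1672, 4145.
Linear molecule, 2 cuts → 3 fragments:
  1672 − 0 = 1672 bp
  4145 − 1672 = 2473 bp
  5055 − 4145 = 910 bp
Sorted largest to smallest: 2473, 1672, 910 bp.

2473, 1672, 910 bp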